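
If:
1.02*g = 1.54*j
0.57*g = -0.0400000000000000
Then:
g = -0.07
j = -0.05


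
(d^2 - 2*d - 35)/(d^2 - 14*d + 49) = (d + 5)/(d - 7)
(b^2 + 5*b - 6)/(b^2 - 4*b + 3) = (b + 6)/(b - 3)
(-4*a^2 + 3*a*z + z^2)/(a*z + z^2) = (-4*a^2 + 3*a*z + z^2)/(z*(a + z))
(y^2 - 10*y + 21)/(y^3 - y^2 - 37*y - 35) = (y - 3)/(y^2 + 6*y + 5)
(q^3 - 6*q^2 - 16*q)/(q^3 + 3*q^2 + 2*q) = (q - 8)/(q + 1)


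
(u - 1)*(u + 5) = u^2 + 4*u - 5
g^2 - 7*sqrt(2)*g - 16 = (g - 8*sqrt(2))*(g + sqrt(2))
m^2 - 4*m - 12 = (m - 6)*(m + 2)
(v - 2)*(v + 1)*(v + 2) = v^3 + v^2 - 4*v - 4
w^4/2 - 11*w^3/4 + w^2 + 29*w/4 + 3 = (w/2 + 1/4)*(w - 4)*(w - 3)*(w + 1)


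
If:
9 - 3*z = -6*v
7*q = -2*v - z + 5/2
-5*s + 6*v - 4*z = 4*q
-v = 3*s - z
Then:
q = 397/58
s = -88/29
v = -351/29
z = -615/29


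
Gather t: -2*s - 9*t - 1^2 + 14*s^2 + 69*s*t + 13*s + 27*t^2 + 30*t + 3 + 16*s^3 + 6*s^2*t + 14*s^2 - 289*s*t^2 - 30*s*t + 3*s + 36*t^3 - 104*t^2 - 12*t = 16*s^3 + 28*s^2 + 14*s + 36*t^3 + t^2*(-289*s - 77) + t*(6*s^2 + 39*s + 9) + 2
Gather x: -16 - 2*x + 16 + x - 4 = -x - 4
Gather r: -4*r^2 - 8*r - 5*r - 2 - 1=-4*r^2 - 13*r - 3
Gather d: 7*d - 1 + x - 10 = 7*d + x - 11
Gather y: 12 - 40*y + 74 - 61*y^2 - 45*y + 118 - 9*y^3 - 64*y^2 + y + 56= -9*y^3 - 125*y^2 - 84*y + 260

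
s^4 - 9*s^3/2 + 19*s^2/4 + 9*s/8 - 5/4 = (s - 5/2)*(s - 2)*(s - 1/2)*(s + 1/2)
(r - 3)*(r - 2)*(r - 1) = r^3 - 6*r^2 + 11*r - 6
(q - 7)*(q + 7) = q^2 - 49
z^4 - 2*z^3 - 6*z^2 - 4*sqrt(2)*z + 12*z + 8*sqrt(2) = (z - 2)*(z - 2*sqrt(2))*(z + sqrt(2))^2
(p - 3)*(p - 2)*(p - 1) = p^3 - 6*p^2 + 11*p - 6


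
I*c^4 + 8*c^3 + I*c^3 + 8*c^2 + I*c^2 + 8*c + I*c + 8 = (c + 1)*(c - 8*I)*(c + I)*(I*c + 1)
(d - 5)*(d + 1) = d^2 - 4*d - 5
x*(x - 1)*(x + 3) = x^3 + 2*x^2 - 3*x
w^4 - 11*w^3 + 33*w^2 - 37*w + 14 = (w - 7)*(w - 2)*(w - 1)^2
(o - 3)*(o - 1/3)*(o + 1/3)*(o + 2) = o^4 - o^3 - 55*o^2/9 + o/9 + 2/3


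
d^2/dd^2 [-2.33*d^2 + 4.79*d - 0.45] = -4.66000000000000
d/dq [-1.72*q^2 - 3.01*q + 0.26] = -3.44*q - 3.01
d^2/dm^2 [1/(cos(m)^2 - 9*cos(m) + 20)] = (-4*sin(m)^4 + 3*sin(m)^2 - 855*cos(m)/4 + 27*cos(3*m)/4 + 123)/((cos(m) - 5)^3*(cos(m) - 4)^3)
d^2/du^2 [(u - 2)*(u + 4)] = 2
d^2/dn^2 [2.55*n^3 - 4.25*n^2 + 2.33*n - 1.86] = 15.3*n - 8.5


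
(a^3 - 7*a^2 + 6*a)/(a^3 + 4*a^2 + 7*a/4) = 4*(a^2 - 7*a + 6)/(4*a^2 + 16*a + 7)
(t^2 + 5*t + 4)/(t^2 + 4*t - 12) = (t^2 + 5*t + 4)/(t^2 + 4*t - 12)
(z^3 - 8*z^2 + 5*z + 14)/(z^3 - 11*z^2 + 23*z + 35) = (z - 2)/(z - 5)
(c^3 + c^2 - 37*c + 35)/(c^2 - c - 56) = (c^2 - 6*c + 5)/(c - 8)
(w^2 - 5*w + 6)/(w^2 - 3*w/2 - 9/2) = 2*(w - 2)/(2*w + 3)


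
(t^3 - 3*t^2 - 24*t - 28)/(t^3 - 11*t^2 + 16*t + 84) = (t + 2)/(t - 6)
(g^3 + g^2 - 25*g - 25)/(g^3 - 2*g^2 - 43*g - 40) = (g - 5)/(g - 8)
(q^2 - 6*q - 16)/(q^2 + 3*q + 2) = (q - 8)/(q + 1)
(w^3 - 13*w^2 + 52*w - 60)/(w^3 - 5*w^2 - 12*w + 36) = (w - 5)/(w + 3)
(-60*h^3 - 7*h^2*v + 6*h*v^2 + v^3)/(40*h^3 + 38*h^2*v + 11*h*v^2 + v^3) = (-3*h + v)/(2*h + v)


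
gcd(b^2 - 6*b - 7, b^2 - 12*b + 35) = b - 7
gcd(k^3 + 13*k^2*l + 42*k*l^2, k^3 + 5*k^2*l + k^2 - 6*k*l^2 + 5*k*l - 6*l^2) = k + 6*l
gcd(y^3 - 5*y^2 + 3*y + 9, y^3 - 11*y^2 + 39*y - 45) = y^2 - 6*y + 9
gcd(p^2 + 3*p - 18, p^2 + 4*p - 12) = p + 6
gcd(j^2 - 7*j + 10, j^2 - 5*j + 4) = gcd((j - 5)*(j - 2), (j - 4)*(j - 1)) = 1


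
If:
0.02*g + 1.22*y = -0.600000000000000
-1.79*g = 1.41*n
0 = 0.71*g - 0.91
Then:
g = 1.28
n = -1.63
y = -0.51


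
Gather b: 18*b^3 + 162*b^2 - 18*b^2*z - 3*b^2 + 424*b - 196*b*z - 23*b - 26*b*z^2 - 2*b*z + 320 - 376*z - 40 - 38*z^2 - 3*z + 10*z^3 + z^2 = 18*b^3 + b^2*(159 - 18*z) + b*(-26*z^2 - 198*z + 401) + 10*z^3 - 37*z^2 - 379*z + 280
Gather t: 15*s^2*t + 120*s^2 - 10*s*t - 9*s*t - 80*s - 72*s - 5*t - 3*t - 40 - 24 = 120*s^2 - 152*s + t*(15*s^2 - 19*s - 8) - 64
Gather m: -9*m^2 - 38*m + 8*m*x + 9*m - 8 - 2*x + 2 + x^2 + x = -9*m^2 + m*(8*x - 29) + x^2 - x - 6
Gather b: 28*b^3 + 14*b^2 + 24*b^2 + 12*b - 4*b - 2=28*b^3 + 38*b^2 + 8*b - 2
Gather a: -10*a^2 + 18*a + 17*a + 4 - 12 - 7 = -10*a^2 + 35*a - 15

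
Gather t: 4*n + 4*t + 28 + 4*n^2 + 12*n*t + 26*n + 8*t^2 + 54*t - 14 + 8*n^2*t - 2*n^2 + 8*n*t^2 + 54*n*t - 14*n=2*n^2 + 16*n + t^2*(8*n + 8) + t*(8*n^2 + 66*n + 58) + 14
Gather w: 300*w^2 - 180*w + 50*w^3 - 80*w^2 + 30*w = 50*w^3 + 220*w^2 - 150*w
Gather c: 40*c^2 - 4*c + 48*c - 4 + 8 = 40*c^2 + 44*c + 4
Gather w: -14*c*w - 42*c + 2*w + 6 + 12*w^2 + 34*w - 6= -42*c + 12*w^2 + w*(36 - 14*c)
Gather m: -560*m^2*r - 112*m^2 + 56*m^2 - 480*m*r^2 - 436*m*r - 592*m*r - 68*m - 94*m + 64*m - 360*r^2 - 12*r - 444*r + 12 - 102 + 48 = m^2*(-560*r - 56) + m*(-480*r^2 - 1028*r - 98) - 360*r^2 - 456*r - 42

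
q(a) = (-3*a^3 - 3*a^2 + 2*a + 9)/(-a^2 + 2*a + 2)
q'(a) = (2*a - 2)*(-3*a^3 - 3*a^2 + 2*a + 9)/(-a^2 + 2*a + 2)^2 + (-9*a^2 - 6*a + 2)/(-a^2 + 2*a + 2)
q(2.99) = 95.86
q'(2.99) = -296.96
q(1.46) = -1.37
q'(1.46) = -9.76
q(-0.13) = 5.05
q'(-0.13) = -5.09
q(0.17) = 4.00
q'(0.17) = -2.56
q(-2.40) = -3.32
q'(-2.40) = 1.51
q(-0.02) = 4.57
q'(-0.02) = -3.68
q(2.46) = -56.31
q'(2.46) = -266.74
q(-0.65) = 26.15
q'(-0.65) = -303.40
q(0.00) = 4.50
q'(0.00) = -3.50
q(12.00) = 47.31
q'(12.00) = 2.76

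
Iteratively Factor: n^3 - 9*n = (n - 3)*(n^2 + 3*n) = n*(n - 3)*(n + 3)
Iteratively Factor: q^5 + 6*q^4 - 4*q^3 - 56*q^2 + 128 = (q + 4)*(q^4 + 2*q^3 - 12*q^2 - 8*q + 32) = (q - 2)*(q + 4)*(q^3 + 4*q^2 - 4*q - 16) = (q - 2)*(q + 2)*(q + 4)*(q^2 + 2*q - 8) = (q - 2)^2*(q + 2)*(q + 4)*(q + 4)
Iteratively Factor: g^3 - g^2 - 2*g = (g - 2)*(g^2 + g) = (g - 2)*(g + 1)*(g)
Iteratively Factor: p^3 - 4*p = (p + 2)*(p^2 - 2*p) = p*(p + 2)*(p - 2)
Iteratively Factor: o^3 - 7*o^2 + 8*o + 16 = (o - 4)*(o^2 - 3*o - 4) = (o - 4)*(o + 1)*(o - 4)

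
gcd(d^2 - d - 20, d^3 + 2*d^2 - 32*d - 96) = d + 4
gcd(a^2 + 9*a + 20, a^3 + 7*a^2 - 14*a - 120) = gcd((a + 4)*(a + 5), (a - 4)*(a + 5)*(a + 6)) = a + 5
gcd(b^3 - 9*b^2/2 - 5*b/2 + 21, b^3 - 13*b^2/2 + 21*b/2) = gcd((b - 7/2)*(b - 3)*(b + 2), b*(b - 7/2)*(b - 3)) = b^2 - 13*b/2 + 21/2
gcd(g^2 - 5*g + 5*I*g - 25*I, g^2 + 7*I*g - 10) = g + 5*I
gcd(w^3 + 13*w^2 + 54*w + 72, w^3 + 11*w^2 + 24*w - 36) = w + 6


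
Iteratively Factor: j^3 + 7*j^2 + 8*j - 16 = (j + 4)*(j^2 + 3*j - 4) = (j + 4)^2*(j - 1)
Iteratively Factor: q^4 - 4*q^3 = (q)*(q^3 - 4*q^2) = q^2*(q^2 - 4*q) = q^3*(q - 4)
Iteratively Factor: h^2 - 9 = (h - 3)*(h + 3)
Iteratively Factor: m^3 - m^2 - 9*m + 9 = (m - 1)*(m^2 - 9) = (m - 3)*(m - 1)*(m + 3)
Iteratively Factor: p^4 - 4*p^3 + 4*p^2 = (p)*(p^3 - 4*p^2 + 4*p) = p*(p - 2)*(p^2 - 2*p) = p*(p - 2)^2*(p)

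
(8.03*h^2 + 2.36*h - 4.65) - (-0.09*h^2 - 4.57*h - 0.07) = 8.12*h^2 + 6.93*h - 4.58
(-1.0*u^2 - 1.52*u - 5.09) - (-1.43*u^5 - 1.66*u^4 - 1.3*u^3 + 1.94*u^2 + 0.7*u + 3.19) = 1.43*u^5 + 1.66*u^4 + 1.3*u^3 - 2.94*u^2 - 2.22*u - 8.28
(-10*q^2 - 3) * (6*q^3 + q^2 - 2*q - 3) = -60*q^5 - 10*q^4 + 2*q^3 + 27*q^2 + 6*q + 9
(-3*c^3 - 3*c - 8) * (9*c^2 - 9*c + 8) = -27*c^5 + 27*c^4 - 51*c^3 - 45*c^2 + 48*c - 64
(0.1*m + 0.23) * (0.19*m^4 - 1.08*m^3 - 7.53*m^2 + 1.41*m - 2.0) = 0.019*m^5 - 0.0643*m^4 - 1.0014*m^3 - 1.5909*m^2 + 0.1243*m - 0.46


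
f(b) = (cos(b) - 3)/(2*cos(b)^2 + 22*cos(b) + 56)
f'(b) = (4*sin(b)*cos(b) + 22*sin(b))*(cos(b) - 3)/(2*cos(b)^2 + 22*cos(b) + 56)^2 - sin(b)/(2*cos(b)^2 + 22*cos(b) + 56) = (cos(b)^2 - 6*cos(b) - 61)*sin(b)/(2*(cos(b)^2 + 11*cos(b) + 28)^2)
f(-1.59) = -0.05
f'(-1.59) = 0.04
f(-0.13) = -0.03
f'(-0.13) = 0.00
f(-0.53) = -0.03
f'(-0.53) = 0.01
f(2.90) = -0.11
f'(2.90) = -0.02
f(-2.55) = -0.10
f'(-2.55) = 0.04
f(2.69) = -0.10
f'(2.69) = -0.03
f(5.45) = -0.03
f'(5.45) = 0.02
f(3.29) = -0.11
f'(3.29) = 0.01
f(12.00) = -0.03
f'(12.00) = 0.01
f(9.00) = -0.10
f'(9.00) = -0.03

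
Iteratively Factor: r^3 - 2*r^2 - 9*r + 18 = (r - 2)*(r^2 - 9) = (r - 2)*(r + 3)*(r - 3)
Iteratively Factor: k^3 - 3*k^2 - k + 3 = (k + 1)*(k^2 - 4*k + 3) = (k - 3)*(k + 1)*(k - 1)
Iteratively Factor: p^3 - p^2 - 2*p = (p + 1)*(p^2 - 2*p) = (p - 2)*(p + 1)*(p)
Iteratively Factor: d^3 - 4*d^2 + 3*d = (d - 3)*(d^2 - d) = d*(d - 3)*(d - 1)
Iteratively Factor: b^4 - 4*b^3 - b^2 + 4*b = (b - 1)*(b^3 - 3*b^2 - 4*b) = (b - 1)*(b + 1)*(b^2 - 4*b) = (b - 4)*(b - 1)*(b + 1)*(b)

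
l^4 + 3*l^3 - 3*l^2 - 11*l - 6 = (l - 2)*(l + 1)^2*(l + 3)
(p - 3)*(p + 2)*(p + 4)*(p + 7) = p^4 + 10*p^3 + 11*p^2 - 94*p - 168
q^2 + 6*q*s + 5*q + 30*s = (q + 5)*(q + 6*s)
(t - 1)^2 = t^2 - 2*t + 1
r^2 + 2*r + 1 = (r + 1)^2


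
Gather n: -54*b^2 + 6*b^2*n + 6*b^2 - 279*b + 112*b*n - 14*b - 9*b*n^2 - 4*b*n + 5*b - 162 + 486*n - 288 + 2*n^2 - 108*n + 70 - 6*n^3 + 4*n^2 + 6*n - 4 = -48*b^2 - 288*b - 6*n^3 + n^2*(6 - 9*b) + n*(6*b^2 + 108*b + 384) - 384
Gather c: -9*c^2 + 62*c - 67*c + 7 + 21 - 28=-9*c^2 - 5*c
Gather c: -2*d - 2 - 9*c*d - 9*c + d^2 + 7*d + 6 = c*(-9*d - 9) + d^2 + 5*d + 4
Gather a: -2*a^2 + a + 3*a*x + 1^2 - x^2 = -2*a^2 + a*(3*x + 1) - x^2 + 1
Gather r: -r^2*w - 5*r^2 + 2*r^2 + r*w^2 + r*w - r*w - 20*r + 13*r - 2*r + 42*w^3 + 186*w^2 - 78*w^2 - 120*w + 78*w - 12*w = r^2*(-w - 3) + r*(w^2 - 9) + 42*w^3 + 108*w^2 - 54*w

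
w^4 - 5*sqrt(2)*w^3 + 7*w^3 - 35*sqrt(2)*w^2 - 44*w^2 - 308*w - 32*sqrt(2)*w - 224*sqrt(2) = (w + 7)*(w - 8*sqrt(2))*(w + sqrt(2))*(w + 2*sqrt(2))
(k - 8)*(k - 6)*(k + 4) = k^3 - 10*k^2 - 8*k + 192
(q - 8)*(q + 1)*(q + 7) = q^3 - 57*q - 56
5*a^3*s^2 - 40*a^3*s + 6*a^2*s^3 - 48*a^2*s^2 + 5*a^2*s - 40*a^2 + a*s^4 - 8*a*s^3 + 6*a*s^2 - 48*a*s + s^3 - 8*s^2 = (a + s)*(5*a + s)*(s - 8)*(a*s + 1)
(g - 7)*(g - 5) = g^2 - 12*g + 35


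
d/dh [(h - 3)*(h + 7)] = 2*h + 4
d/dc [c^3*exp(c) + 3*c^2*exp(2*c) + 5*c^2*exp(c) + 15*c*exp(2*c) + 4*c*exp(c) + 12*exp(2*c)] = (c^3 + 6*c^2*exp(c) + 8*c^2 + 36*c*exp(c) + 14*c + 39*exp(c) + 4)*exp(c)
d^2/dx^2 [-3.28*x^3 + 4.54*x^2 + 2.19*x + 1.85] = 9.08 - 19.68*x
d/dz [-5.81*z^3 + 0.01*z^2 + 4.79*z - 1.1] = -17.43*z^2 + 0.02*z + 4.79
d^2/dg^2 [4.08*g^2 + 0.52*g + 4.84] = 8.16000000000000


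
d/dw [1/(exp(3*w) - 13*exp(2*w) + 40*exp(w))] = (-3*exp(2*w) + 26*exp(w) - 40)*exp(-w)/(exp(2*w) - 13*exp(w) + 40)^2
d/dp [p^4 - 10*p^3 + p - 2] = 4*p^3 - 30*p^2 + 1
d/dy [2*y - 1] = 2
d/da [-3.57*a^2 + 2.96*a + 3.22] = 2.96 - 7.14*a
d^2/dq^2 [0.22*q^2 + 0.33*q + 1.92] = 0.440000000000000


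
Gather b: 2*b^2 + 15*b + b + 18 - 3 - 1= 2*b^2 + 16*b + 14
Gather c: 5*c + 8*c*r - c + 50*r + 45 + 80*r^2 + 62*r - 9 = c*(8*r + 4) + 80*r^2 + 112*r + 36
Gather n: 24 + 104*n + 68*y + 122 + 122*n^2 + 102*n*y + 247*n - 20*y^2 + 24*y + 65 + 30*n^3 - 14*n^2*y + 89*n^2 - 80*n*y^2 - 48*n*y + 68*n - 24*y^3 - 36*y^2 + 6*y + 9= 30*n^3 + n^2*(211 - 14*y) + n*(-80*y^2 + 54*y + 419) - 24*y^3 - 56*y^2 + 98*y + 220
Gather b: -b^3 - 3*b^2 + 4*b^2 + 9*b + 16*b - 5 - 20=-b^3 + b^2 + 25*b - 25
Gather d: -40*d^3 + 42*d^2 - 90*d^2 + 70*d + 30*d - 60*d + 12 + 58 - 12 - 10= -40*d^3 - 48*d^2 + 40*d + 48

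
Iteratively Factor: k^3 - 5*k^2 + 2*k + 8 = (k - 2)*(k^2 - 3*k - 4) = (k - 4)*(k - 2)*(k + 1)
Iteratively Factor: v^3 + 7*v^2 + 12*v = (v + 3)*(v^2 + 4*v) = v*(v + 3)*(v + 4)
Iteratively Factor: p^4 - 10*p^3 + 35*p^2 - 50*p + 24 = (p - 4)*(p^3 - 6*p^2 + 11*p - 6) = (p - 4)*(p - 3)*(p^2 - 3*p + 2) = (p - 4)*(p - 3)*(p - 2)*(p - 1)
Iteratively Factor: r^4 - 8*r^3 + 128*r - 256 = (r - 4)*(r^3 - 4*r^2 - 16*r + 64) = (r - 4)*(r + 4)*(r^2 - 8*r + 16) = (r - 4)^2*(r + 4)*(r - 4)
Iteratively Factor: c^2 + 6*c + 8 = (c + 4)*(c + 2)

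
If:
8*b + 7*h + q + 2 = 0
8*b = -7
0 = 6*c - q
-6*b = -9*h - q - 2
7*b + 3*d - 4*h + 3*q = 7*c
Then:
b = -7/8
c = 383/48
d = -5095/144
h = -49/8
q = 383/8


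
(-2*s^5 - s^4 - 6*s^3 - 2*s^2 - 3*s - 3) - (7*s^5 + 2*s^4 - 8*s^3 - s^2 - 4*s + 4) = -9*s^5 - 3*s^4 + 2*s^3 - s^2 + s - 7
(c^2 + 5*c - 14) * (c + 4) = c^3 + 9*c^2 + 6*c - 56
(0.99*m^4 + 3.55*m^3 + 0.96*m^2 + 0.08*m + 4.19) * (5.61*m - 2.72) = 5.5539*m^5 + 17.2227*m^4 - 4.2704*m^3 - 2.1624*m^2 + 23.2883*m - 11.3968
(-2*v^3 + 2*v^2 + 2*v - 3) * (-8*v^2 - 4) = 16*v^5 - 16*v^4 - 8*v^3 + 16*v^2 - 8*v + 12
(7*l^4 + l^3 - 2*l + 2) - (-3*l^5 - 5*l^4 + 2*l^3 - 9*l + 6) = 3*l^5 + 12*l^4 - l^3 + 7*l - 4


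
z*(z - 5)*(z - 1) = z^3 - 6*z^2 + 5*z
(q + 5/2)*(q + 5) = q^2 + 15*q/2 + 25/2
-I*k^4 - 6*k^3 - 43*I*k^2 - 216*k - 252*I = (k - 7*I)*(k - 6*I)*(k + 6*I)*(-I*k + 1)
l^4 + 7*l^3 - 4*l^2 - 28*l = l*(l - 2)*(l + 2)*(l + 7)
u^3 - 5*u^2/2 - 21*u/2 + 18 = (u - 4)*(u - 3/2)*(u + 3)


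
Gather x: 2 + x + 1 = x + 3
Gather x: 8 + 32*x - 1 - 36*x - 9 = -4*x - 2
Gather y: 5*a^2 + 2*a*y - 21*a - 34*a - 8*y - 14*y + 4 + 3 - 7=5*a^2 - 55*a + y*(2*a - 22)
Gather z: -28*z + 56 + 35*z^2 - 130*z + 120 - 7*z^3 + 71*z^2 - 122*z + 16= -7*z^3 + 106*z^2 - 280*z + 192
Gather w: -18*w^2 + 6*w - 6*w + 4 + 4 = 8 - 18*w^2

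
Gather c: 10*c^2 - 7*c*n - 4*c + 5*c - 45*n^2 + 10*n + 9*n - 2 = 10*c^2 + c*(1 - 7*n) - 45*n^2 + 19*n - 2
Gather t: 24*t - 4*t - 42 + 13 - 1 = 20*t - 30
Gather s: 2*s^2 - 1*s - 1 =2*s^2 - s - 1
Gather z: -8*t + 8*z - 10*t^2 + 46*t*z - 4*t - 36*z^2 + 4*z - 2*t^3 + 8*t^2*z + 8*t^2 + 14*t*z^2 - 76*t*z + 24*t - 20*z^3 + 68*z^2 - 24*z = -2*t^3 - 2*t^2 + 12*t - 20*z^3 + z^2*(14*t + 32) + z*(8*t^2 - 30*t - 12)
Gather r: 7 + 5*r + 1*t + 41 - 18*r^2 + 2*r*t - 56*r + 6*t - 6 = -18*r^2 + r*(2*t - 51) + 7*t + 42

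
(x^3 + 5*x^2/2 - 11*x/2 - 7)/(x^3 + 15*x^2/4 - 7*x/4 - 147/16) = 8*(x^2 - x - 2)/(8*x^2 + 2*x - 21)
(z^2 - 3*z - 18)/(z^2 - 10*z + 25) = (z^2 - 3*z - 18)/(z^2 - 10*z + 25)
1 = 1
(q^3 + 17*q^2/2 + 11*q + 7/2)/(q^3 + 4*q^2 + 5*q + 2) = (2*q^2 + 15*q + 7)/(2*(q^2 + 3*q + 2))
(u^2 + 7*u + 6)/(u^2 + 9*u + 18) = (u + 1)/(u + 3)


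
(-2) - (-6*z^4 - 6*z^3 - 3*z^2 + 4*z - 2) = 6*z^4 + 6*z^3 + 3*z^2 - 4*z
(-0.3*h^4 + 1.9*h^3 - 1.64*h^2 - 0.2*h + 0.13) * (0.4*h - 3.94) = -0.12*h^5 + 1.942*h^4 - 8.142*h^3 + 6.3816*h^2 + 0.84*h - 0.5122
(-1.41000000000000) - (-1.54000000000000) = 0.130000000000000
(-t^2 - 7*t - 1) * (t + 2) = -t^3 - 9*t^2 - 15*t - 2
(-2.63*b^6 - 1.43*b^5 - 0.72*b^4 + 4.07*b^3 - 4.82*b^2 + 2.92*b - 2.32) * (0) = 0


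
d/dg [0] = 0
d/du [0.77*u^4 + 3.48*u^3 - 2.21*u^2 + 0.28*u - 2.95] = 3.08*u^3 + 10.44*u^2 - 4.42*u + 0.28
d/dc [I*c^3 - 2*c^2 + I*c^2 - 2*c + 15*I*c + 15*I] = 3*I*c^2 + 2*c*(-2 + I) - 2 + 15*I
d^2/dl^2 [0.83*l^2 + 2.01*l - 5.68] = 1.66000000000000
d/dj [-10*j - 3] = -10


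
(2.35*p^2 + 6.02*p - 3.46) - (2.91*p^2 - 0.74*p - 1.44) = -0.56*p^2 + 6.76*p - 2.02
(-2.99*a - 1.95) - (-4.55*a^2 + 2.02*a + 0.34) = 4.55*a^2 - 5.01*a - 2.29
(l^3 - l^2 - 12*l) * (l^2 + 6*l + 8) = l^5 + 5*l^4 - 10*l^3 - 80*l^2 - 96*l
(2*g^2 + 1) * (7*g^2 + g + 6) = 14*g^4 + 2*g^3 + 19*g^2 + g + 6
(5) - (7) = -2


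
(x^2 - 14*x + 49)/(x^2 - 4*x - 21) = (x - 7)/(x + 3)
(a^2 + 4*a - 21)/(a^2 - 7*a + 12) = (a + 7)/(a - 4)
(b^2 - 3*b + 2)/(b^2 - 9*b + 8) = (b - 2)/(b - 8)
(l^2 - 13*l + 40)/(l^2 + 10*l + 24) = (l^2 - 13*l + 40)/(l^2 + 10*l + 24)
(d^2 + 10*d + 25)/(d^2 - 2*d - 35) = (d + 5)/(d - 7)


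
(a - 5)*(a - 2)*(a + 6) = a^3 - a^2 - 32*a + 60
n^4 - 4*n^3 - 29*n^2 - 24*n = n*(n - 8)*(n + 1)*(n + 3)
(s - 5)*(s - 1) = s^2 - 6*s + 5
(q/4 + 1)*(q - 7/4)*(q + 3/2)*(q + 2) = q^4/4 + 23*q^3/16 + 31*q^2/32 - 71*q/16 - 21/4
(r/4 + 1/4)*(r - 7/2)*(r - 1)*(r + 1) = r^4/4 - 5*r^3/8 - 9*r^2/8 + 5*r/8 + 7/8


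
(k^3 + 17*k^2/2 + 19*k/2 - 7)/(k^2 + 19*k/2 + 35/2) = (2*k^2 + 3*k - 2)/(2*k + 5)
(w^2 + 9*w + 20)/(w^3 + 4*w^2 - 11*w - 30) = (w + 4)/(w^2 - w - 6)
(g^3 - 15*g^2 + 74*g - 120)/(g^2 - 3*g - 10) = (g^2 - 10*g + 24)/(g + 2)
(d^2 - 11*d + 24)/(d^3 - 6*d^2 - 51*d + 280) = (d - 3)/(d^2 + 2*d - 35)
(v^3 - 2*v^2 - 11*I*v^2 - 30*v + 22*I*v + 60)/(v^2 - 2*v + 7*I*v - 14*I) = (v^2 - 11*I*v - 30)/(v + 7*I)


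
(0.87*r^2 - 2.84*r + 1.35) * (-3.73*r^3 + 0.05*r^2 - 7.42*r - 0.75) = -3.2451*r^5 + 10.6367*r^4 - 11.6329*r^3 + 20.4878*r^2 - 7.887*r - 1.0125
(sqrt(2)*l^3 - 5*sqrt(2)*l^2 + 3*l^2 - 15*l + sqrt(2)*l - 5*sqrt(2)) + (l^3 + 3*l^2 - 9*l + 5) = l^3 + sqrt(2)*l^3 - 5*sqrt(2)*l^2 + 6*l^2 - 24*l + sqrt(2)*l - 5*sqrt(2) + 5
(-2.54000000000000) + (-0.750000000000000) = -3.29000000000000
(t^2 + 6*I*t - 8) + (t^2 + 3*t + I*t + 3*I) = 2*t^2 + 3*t + 7*I*t - 8 + 3*I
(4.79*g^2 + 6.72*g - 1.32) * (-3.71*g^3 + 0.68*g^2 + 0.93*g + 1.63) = -17.7709*g^5 - 21.674*g^4 + 13.9215*g^3 + 13.1597*g^2 + 9.726*g - 2.1516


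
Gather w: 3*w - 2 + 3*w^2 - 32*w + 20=3*w^2 - 29*w + 18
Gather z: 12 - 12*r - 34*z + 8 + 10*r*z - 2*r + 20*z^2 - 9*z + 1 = -14*r + 20*z^2 + z*(10*r - 43) + 21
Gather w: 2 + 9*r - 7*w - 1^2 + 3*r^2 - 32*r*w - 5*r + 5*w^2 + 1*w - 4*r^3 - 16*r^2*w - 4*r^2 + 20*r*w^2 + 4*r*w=-4*r^3 - r^2 + 4*r + w^2*(20*r + 5) + w*(-16*r^2 - 28*r - 6) + 1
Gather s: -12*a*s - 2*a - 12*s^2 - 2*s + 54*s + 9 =-2*a - 12*s^2 + s*(52 - 12*a) + 9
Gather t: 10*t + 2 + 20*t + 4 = 30*t + 6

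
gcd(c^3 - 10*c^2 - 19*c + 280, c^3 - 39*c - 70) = c^2 - 2*c - 35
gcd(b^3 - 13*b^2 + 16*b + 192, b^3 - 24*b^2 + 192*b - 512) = b^2 - 16*b + 64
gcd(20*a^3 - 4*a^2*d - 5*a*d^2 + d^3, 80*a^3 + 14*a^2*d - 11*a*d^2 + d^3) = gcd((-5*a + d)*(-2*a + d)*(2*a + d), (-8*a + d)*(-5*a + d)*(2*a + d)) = 10*a^2 + 3*a*d - d^2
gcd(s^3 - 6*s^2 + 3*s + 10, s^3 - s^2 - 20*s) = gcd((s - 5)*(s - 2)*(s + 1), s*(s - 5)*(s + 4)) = s - 5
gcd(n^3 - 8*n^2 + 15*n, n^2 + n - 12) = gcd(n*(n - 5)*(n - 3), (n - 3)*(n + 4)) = n - 3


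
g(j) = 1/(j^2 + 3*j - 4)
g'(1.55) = -0.65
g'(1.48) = -0.86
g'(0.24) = -0.34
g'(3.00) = -0.05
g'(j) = (-2*j - 3)/(j^2 + 3*j - 4)^2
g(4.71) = 0.03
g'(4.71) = -0.01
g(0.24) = -0.31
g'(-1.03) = -0.03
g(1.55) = 0.33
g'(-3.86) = 10.20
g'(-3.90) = 19.99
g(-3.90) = -2.04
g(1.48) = 0.38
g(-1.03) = -0.17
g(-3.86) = -1.47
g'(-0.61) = -0.06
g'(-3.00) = 0.19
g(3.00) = 0.07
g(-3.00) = -0.25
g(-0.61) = -0.18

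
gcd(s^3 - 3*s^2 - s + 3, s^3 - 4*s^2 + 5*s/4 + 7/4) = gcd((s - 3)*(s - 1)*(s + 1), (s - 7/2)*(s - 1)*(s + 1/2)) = s - 1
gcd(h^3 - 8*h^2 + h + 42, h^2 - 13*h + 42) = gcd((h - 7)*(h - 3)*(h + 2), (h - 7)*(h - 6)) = h - 7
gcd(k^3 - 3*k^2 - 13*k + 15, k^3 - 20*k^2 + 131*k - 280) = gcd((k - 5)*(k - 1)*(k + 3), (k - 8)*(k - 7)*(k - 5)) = k - 5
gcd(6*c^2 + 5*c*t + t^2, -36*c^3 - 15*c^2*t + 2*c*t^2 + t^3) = 3*c + t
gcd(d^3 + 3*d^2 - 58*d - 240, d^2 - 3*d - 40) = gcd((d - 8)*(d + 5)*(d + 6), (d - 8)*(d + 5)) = d^2 - 3*d - 40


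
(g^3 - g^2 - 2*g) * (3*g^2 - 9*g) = 3*g^5 - 12*g^4 + 3*g^3 + 18*g^2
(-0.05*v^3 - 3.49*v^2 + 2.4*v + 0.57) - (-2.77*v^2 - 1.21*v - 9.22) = -0.05*v^3 - 0.72*v^2 + 3.61*v + 9.79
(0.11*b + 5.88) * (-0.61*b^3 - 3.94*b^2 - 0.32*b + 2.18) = -0.0671*b^4 - 4.0202*b^3 - 23.2024*b^2 - 1.6418*b + 12.8184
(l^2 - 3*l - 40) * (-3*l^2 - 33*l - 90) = -3*l^4 - 24*l^3 + 129*l^2 + 1590*l + 3600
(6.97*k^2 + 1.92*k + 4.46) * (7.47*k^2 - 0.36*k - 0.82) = 52.0659*k^4 + 11.8332*k^3 + 26.9096*k^2 - 3.18*k - 3.6572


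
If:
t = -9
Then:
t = -9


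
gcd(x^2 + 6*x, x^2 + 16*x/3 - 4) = x + 6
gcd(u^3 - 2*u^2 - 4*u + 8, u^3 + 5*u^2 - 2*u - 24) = u - 2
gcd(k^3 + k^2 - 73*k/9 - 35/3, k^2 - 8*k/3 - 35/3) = k + 7/3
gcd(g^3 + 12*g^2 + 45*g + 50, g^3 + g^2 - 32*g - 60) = g^2 + 7*g + 10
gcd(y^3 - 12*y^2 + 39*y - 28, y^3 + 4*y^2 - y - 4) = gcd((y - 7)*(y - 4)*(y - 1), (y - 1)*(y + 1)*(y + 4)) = y - 1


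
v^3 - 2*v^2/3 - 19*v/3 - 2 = (v - 3)*(v + 1/3)*(v + 2)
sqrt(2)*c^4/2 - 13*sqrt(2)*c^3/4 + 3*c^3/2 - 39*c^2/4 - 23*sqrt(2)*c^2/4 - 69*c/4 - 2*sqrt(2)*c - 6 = (c - 8)*(c + 1/2)*(c + 3*sqrt(2)/2)*(sqrt(2)*c/2 + sqrt(2)/2)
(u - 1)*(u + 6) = u^2 + 5*u - 6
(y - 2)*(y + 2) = y^2 - 4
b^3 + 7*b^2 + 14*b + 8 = (b + 1)*(b + 2)*(b + 4)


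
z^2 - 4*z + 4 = (z - 2)^2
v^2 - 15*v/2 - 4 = (v - 8)*(v + 1/2)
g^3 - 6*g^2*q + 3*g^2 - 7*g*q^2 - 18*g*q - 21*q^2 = (g + 3)*(g - 7*q)*(g + q)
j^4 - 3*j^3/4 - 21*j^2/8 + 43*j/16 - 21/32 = (j - 3/2)*(j - 1/2)^2*(j + 7/4)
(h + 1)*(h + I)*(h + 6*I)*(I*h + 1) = I*h^4 - 6*h^3 + I*h^3 - 6*h^2 + I*h^2 - 6*h + I*h - 6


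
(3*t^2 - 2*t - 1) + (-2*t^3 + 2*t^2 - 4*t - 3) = -2*t^3 + 5*t^2 - 6*t - 4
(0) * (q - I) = 0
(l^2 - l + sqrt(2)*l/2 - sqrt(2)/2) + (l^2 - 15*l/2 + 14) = 2*l^2 - 17*l/2 + sqrt(2)*l/2 - sqrt(2)/2 + 14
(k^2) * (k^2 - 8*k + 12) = k^4 - 8*k^3 + 12*k^2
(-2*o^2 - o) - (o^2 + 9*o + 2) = -3*o^2 - 10*o - 2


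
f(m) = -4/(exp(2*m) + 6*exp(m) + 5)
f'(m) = -4*(-2*exp(2*m) - 6*exp(m))/(exp(2*m) + 6*exp(m) + 5)^2 = 8*(exp(m) + 3)*exp(m)/(exp(2*m) + 6*exp(m) + 5)^2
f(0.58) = -0.21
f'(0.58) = 0.19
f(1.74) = -0.06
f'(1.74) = 0.08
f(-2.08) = -0.69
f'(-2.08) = 0.09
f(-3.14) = -0.76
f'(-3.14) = 0.04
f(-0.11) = -0.36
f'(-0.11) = 0.22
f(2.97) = -0.01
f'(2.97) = 0.01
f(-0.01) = -0.34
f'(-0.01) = 0.22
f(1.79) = -0.05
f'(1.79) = 0.07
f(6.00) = 0.00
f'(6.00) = 0.00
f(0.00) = -0.33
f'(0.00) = 0.22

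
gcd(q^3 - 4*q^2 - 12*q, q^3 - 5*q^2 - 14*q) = q^2 + 2*q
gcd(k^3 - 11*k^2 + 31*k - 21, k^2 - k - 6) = k - 3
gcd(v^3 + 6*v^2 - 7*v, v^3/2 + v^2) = v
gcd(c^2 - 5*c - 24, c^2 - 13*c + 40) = c - 8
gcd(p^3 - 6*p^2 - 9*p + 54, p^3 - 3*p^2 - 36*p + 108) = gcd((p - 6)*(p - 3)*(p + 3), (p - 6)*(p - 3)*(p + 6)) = p^2 - 9*p + 18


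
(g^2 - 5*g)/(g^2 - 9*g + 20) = g/(g - 4)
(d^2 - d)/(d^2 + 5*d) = (d - 1)/(d + 5)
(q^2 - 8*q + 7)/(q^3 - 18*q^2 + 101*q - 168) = (q - 1)/(q^2 - 11*q + 24)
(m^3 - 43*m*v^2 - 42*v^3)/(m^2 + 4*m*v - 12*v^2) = (-m^2 + 6*m*v + 7*v^2)/(-m + 2*v)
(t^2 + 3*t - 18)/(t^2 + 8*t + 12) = (t - 3)/(t + 2)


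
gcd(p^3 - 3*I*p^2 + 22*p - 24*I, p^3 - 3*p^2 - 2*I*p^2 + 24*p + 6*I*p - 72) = p^2 - 2*I*p + 24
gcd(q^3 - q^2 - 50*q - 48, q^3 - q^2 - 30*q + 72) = q + 6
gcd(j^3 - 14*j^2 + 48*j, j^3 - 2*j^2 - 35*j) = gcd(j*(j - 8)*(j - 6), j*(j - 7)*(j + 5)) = j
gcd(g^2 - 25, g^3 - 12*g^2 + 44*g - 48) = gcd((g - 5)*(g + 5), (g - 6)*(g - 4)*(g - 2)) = 1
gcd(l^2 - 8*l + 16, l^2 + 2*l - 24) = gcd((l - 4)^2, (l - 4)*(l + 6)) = l - 4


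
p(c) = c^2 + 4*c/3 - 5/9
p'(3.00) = 7.33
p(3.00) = 12.44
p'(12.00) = 25.33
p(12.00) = 159.44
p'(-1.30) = -1.27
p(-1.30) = -0.60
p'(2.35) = 6.03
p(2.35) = 8.10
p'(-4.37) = -7.41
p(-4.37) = 12.71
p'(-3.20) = -5.07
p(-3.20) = 5.42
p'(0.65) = 2.63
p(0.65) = 0.73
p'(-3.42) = -5.51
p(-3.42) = 6.58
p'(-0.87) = -0.41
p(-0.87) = -0.96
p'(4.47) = 10.27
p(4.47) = 25.39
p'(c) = 2*c + 4/3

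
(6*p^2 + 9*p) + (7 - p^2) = 5*p^2 + 9*p + 7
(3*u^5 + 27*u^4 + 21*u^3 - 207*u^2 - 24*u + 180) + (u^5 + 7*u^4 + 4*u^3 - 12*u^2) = 4*u^5 + 34*u^4 + 25*u^3 - 219*u^2 - 24*u + 180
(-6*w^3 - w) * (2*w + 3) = -12*w^4 - 18*w^3 - 2*w^2 - 3*w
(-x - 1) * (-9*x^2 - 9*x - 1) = 9*x^3 + 18*x^2 + 10*x + 1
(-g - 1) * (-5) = 5*g + 5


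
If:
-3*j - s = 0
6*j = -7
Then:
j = -7/6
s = 7/2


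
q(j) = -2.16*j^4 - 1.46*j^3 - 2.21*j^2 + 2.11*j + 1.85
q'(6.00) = -2048.33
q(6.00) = -3179.77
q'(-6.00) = 1737.19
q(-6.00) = -2574.37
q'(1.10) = -19.55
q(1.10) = -3.61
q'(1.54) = -46.64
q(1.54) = -17.62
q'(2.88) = -253.34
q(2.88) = -193.88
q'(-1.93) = 56.44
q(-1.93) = -29.93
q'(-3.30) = 279.49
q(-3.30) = -232.87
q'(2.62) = -194.92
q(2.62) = -135.83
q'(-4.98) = 982.59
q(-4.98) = -1211.68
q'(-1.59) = 32.79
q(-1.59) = -15.03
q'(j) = -8.64*j^3 - 4.38*j^2 - 4.42*j + 2.11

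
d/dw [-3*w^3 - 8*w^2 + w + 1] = -9*w^2 - 16*w + 1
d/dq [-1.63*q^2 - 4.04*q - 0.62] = -3.26*q - 4.04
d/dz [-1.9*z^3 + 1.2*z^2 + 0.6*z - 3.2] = -5.7*z^2 + 2.4*z + 0.6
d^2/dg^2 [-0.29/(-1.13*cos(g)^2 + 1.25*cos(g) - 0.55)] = (-1.481204*(1 - cos(g)^2)^2 + 1.228875*cos(g)^3 - 0.472787*cos(g)^2 - 2.657125*cos(g) + 2.026984)/(1.13*cos(g)^2 - 1.25*cos(g) + 0.55)^3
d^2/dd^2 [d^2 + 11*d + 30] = 2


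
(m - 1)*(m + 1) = m^2 - 1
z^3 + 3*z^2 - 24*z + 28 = (z - 2)^2*(z + 7)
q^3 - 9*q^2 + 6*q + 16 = (q - 8)*(q - 2)*(q + 1)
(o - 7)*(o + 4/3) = o^2 - 17*o/3 - 28/3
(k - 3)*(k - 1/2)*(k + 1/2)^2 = k^4 - 5*k^3/2 - 7*k^2/4 + 5*k/8 + 3/8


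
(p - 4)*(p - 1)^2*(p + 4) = p^4 - 2*p^3 - 15*p^2 + 32*p - 16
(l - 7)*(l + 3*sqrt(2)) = l^2 - 7*l + 3*sqrt(2)*l - 21*sqrt(2)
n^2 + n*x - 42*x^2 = (n - 6*x)*(n + 7*x)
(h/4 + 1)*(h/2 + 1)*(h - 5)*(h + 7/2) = h^4/8 + 9*h^3/16 - 37*h^2/16 - 117*h/8 - 35/2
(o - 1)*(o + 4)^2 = o^3 + 7*o^2 + 8*o - 16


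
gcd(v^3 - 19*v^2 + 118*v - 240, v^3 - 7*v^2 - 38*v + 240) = v^2 - 13*v + 40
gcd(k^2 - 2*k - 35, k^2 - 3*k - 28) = k - 7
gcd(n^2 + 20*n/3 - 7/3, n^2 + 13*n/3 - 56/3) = n + 7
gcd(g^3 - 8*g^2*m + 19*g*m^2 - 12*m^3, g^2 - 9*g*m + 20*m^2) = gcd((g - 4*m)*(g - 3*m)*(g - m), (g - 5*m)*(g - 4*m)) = g - 4*m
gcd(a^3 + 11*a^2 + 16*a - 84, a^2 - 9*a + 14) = a - 2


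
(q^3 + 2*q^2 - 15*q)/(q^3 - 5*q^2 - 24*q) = (-q^2 - 2*q + 15)/(-q^2 + 5*q + 24)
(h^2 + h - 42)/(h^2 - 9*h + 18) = (h + 7)/(h - 3)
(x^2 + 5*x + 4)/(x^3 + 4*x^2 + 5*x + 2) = (x + 4)/(x^2 + 3*x + 2)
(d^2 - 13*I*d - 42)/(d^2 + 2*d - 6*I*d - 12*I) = (d - 7*I)/(d + 2)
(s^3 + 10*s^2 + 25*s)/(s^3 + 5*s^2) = (s + 5)/s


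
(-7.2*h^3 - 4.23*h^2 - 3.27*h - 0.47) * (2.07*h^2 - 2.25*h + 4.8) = -14.904*h^5 + 7.4439*h^4 - 31.8114*h^3 - 13.9194*h^2 - 14.6385*h - 2.256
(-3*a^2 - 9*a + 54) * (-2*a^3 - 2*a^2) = 6*a^5 + 24*a^4 - 90*a^3 - 108*a^2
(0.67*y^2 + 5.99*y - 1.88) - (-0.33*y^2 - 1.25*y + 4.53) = 1.0*y^2 + 7.24*y - 6.41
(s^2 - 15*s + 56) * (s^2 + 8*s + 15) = s^4 - 7*s^3 - 49*s^2 + 223*s + 840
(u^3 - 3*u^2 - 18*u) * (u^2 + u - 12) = u^5 - 2*u^4 - 33*u^3 + 18*u^2 + 216*u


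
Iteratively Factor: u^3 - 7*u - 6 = (u + 1)*(u^2 - u - 6) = (u - 3)*(u + 1)*(u + 2)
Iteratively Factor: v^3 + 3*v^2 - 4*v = (v + 4)*(v^2 - v) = (v - 1)*(v + 4)*(v)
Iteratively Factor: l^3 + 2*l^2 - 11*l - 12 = (l + 1)*(l^2 + l - 12) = (l + 1)*(l + 4)*(l - 3)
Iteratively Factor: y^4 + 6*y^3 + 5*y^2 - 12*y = (y + 3)*(y^3 + 3*y^2 - 4*y) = (y + 3)*(y + 4)*(y^2 - y) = (y - 1)*(y + 3)*(y + 4)*(y)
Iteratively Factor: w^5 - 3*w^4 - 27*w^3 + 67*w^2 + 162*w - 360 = (w + 3)*(w^4 - 6*w^3 - 9*w^2 + 94*w - 120) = (w - 2)*(w + 3)*(w^3 - 4*w^2 - 17*w + 60) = (w - 3)*(w - 2)*(w + 3)*(w^2 - w - 20) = (w - 5)*(w - 3)*(w - 2)*(w + 3)*(w + 4)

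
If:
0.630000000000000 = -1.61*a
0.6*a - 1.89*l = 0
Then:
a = -0.39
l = -0.12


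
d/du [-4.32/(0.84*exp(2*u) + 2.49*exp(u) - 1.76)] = (7.2576*exp(u) + 10.7568)*exp(u)/(0.84*exp(2*u) + 2.49*exp(u) - 1.76)^2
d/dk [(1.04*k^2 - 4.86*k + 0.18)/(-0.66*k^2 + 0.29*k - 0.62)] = (-2.906*k^2 - 1.052*k + 2.961)/(0.4356*k^4 - 0.3828*k^3 + 0.9025*k^2 - 0.3596*k + 0.3844)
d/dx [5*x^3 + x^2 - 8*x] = 15*x^2 + 2*x - 8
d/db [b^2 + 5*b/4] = 2*b + 5/4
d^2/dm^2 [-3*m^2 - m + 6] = -6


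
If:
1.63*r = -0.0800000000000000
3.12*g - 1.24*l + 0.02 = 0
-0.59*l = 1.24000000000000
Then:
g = -0.84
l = -2.10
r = -0.05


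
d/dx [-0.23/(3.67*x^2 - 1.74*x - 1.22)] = (1.6882*x - 0.4002)/(-3.67*x^2 + 1.74*x + 1.22)^2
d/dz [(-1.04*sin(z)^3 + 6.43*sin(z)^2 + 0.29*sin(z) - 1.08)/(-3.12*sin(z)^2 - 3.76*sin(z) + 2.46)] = (3.2448*sin(z)^4 + 7.8208*sin(z)^3 - 30.9472*sin(z)^2 + 24.8964*sin(z) - 3.3474)*cos(z)/(9.7344*sin(z)^4 + 23.4624*sin(z)^3 - 1.2128*sin(z)^2 - 18.4992*sin(z) + 6.0516)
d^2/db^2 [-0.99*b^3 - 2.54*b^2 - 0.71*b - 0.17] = -5.94*b - 5.08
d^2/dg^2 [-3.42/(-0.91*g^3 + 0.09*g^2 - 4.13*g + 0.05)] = ((0.6156 - 18.6732*g)*(0.91*g^3 - 0.09*g^2 + 4.13*g - 0.05) + 3.42*(2.73*g^2 - 0.18*g + 4.13)*(5.46*g^2 - 0.36*g + 8.26))/(0.91*g^3 - 0.09*g^2 + 4.13*g - 0.05)^3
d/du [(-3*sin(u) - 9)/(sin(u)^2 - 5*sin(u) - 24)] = 3*cos(u)/(sin(u) - 8)^2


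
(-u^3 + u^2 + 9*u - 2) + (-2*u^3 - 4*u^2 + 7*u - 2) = -3*u^3 - 3*u^2 + 16*u - 4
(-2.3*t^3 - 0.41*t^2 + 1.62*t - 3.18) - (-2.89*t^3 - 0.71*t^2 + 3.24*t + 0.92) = 0.59*t^3 + 0.3*t^2 - 1.62*t - 4.1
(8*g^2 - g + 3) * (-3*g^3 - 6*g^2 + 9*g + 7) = -24*g^5 - 45*g^4 + 69*g^3 + 29*g^2 + 20*g + 21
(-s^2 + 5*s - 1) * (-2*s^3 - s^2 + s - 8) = 2*s^5 - 9*s^4 - 4*s^3 + 14*s^2 - 41*s + 8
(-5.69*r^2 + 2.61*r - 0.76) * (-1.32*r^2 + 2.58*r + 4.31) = 7.5108*r^4 - 18.1254*r^3 - 16.7869*r^2 + 9.2883*r - 3.2756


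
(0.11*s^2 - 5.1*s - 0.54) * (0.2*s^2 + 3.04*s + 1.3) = 0.022*s^4 - 0.6856*s^3 - 15.469*s^2 - 8.2716*s - 0.702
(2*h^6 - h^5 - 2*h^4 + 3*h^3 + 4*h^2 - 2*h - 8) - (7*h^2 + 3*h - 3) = 2*h^6 - h^5 - 2*h^4 + 3*h^3 - 3*h^2 - 5*h - 5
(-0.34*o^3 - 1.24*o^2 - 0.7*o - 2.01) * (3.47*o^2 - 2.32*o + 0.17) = -1.1798*o^5 - 3.514*o^4 + 0.39*o^3 - 5.5615*o^2 + 4.5442*o - 0.3417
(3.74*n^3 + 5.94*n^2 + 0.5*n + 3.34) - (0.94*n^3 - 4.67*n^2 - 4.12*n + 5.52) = 2.8*n^3 + 10.61*n^2 + 4.62*n - 2.18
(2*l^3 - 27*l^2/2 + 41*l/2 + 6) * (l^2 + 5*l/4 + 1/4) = 2*l^5 - 11*l^4 + 33*l^3/8 + 113*l^2/4 + 101*l/8 + 3/2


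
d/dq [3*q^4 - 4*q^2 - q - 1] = 12*q^3 - 8*q - 1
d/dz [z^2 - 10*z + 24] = 2*z - 10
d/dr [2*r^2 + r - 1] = 4*r + 1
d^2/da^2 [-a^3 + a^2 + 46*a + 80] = 2 - 6*a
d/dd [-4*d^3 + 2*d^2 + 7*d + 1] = -12*d^2 + 4*d + 7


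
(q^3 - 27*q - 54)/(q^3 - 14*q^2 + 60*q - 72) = (q^2 + 6*q + 9)/(q^2 - 8*q + 12)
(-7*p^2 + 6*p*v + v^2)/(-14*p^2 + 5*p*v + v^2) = (p - v)/(2*p - v)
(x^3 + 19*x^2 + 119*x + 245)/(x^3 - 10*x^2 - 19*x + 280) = (x^2 + 14*x + 49)/(x^2 - 15*x + 56)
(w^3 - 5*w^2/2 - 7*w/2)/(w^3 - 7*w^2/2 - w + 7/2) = w/(w - 1)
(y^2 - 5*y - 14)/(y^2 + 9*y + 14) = (y - 7)/(y + 7)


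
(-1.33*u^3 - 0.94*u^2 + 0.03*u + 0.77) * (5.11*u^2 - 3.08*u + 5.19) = -6.7963*u^5 - 0.707*u^4 - 3.8542*u^3 - 1.0363*u^2 - 2.2159*u + 3.9963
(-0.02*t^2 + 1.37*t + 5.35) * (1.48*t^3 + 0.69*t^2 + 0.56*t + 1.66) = -0.0296*t^5 + 2.0138*t^4 + 8.8521*t^3 + 4.4255*t^2 + 5.2702*t + 8.881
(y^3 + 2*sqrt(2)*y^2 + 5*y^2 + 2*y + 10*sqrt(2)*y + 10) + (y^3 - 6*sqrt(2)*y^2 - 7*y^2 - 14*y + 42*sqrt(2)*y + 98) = 2*y^3 - 4*sqrt(2)*y^2 - 2*y^2 - 12*y + 52*sqrt(2)*y + 108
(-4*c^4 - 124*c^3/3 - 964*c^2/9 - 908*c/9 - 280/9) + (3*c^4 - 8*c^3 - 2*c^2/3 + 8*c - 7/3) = -c^4 - 148*c^3/3 - 970*c^2/9 - 836*c/9 - 301/9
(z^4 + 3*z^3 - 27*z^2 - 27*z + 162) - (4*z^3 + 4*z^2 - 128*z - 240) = z^4 - z^3 - 31*z^2 + 101*z + 402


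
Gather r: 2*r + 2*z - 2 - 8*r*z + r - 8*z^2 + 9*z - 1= r*(3 - 8*z) - 8*z^2 + 11*z - 3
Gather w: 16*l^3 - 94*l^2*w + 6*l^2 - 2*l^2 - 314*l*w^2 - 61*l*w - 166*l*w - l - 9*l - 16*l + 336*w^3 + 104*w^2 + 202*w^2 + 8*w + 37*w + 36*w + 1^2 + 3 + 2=16*l^3 + 4*l^2 - 26*l + 336*w^3 + w^2*(306 - 314*l) + w*(-94*l^2 - 227*l + 81) + 6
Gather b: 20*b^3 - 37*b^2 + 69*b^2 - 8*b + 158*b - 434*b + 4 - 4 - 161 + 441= 20*b^3 + 32*b^2 - 284*b + 280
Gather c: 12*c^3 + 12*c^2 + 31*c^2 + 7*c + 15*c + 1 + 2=12*c^3 + 43*c^2 + 22*c + 3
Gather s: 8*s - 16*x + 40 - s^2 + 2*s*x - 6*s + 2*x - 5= -s^2 + s*(2*x + 2) - 14*x + 35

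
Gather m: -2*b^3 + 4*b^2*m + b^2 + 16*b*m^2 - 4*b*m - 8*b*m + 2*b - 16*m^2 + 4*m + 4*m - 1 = -2*b^3 + b^2 + 2*b + m^2*(16*b - 16) + m*(4*b^2 - 12*b + 8) - 1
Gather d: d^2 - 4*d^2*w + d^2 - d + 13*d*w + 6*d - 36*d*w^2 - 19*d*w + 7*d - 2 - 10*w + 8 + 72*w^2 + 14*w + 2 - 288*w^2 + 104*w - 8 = d^2*(2 - 4*w) + d*(-36*w^2 - 6*w + 12) - 216*w^2 + 108*w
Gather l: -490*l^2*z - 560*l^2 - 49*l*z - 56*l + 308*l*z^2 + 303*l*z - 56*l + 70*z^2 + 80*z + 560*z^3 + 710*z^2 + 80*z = l^2*(-490*z - 560) + l*(308*z^2 + 254*z - 112) + 560*z^3 + 780*z^2 + 160*z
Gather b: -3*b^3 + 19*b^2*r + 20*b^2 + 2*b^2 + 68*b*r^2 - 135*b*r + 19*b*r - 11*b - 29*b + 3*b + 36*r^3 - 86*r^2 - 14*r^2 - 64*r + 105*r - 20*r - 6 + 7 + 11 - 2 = -3*b^3 + b^2*(19*r + 22) + b*(68*r^2 - 116*r - 37) + 36*r^3 - 100*r^2 + 21*r + 10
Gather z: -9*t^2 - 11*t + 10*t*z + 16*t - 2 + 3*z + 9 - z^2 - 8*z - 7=-9*t^2 + 5*t - z^2 + z*(10*t - 5)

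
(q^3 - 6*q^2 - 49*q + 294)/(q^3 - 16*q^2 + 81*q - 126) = (q + 7)/(q - 3)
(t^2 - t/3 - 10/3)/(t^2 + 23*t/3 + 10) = (t - 2)/(t + 6)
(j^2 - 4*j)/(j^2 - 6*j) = (j - 4)/(j - 6)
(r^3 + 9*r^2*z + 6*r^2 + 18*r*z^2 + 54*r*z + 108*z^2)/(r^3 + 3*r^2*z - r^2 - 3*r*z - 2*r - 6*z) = (r^2 + 6*r*z + 6*r + 36*z)/(r^2 - r - 2)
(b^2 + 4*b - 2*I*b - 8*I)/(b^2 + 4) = (b + 4)/(b + 2*I)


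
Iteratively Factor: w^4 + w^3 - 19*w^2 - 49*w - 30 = (w - 5)*(w^3 + 6*w^2 + 11*w + 6) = (w - 5)*(w + 3)*(w^2 + 3*w + 2) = (w - 5)*(w + 1)*(w + 3)*(w + 2)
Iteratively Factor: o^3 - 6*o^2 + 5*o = (o - 5)*(o^2 - o) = o*(o - 5)*(o - 1)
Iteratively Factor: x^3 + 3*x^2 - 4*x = (x + 4)*(x^2 - x) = (x - 1)*(x + 4)*(x)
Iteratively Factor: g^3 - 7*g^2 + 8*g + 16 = (g - 4)*(g^2 - 3*g - 4) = (g - 4)*(g + 1)*(g - 4)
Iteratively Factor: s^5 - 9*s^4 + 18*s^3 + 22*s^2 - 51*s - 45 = (s - 3)*(s^4 - 6*s^3 + 22*s + 15) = (s - 5)*(s - 3)*(s^3 - s^2 - 5*s - 3) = (s - 5)*(s - 3)^2*(s^2 + 2*s + 1) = (s - 5)*(s - 3)^2*(s + 1)*(s + 1)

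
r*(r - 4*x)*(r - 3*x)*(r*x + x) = r^4*x - 7*r^3*x^2 + r^3*x + 12*r^2*x^3 - 7*r^2*x^2 + 12*r*x^3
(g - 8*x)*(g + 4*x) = g^2 - 4*g*x - 32*x^2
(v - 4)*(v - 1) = v^2 - 5*v + 4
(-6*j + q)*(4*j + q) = -24*j^2 - 2*j*q + q^2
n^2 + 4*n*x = n*(n + 4*x)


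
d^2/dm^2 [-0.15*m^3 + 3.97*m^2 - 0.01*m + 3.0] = 7.94 - 0.9*m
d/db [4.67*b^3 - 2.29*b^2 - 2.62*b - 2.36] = 14.01*b^2 - 4.58*b - 2.62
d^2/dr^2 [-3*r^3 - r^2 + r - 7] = -18*r - 2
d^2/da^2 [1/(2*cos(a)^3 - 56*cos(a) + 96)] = ((3*cos(a)^2 - 28)^2*sin(a)^2 + (9*cos(a)^2 - 34)*(cos(a)^3 - 28*cos(a) + 48)*cos(a)/2)/(cos(a)^3 - 28*cos(a) + 48)^3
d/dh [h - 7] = 1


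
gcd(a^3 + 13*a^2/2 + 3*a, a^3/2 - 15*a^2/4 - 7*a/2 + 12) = 1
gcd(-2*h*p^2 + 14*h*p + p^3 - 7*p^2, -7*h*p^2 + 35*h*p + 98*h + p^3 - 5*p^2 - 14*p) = p - 7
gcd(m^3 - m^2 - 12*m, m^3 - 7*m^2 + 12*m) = m^2 - 4*m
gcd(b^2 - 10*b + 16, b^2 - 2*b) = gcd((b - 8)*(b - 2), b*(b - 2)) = b - 2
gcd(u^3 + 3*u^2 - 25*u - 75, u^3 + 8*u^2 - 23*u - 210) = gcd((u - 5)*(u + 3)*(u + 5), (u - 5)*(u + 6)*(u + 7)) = u - 5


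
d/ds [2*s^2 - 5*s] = 4*s - 5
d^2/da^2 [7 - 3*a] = 0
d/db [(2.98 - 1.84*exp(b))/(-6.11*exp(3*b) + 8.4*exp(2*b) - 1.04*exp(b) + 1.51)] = (-22.4848*exp(3*b) + 70.0794*exp(2*b) - 50.064*exp(b) + 0.3208)*exp(b)/(37.3321*exp(6*b) - 102.648*exp(5*b) + 83.2688*exp(4*b) - 35.9242*exp(3*b) + 26.4496*exp(2*b) - 3.1408*exp(b) + 2.2801)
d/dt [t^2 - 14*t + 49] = 2*t - 14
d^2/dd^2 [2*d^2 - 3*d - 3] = 4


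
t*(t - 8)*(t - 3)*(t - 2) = t^4 - 13*t^3 + 46*t^2 - 48*t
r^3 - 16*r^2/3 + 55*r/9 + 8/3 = (r - 3)*(r - 8/3)*(r + 1/3)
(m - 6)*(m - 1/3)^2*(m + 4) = m^4 - 8*m^3/3 - 203*m^2/9 + 142*m/9 - 8/3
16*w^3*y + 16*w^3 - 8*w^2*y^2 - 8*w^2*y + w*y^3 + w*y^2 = (-4*w + y)^2*(w*y + w)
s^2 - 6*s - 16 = (s - 8)*(s + 2)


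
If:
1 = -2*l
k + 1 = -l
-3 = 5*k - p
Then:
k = -1/2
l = -1/2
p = 1/2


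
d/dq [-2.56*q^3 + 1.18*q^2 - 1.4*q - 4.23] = -7.68*q^2 + 2.36*q - 1.4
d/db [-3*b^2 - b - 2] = -6*b - 1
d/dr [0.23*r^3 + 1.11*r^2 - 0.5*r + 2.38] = 0.69*r^2 + 2.22*r - 0.5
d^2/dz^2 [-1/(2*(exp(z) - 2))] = (-exp(z) - 2)*exp(z)/(2*(exp(z) - 2)^3)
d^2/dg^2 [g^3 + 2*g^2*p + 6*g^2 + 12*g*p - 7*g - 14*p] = 6*g + 4*p + 12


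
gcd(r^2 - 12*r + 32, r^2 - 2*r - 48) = r - 8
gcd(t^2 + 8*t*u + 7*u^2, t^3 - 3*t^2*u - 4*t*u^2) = t + u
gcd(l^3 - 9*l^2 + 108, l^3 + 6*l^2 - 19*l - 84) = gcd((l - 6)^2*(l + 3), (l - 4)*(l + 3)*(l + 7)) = l + 3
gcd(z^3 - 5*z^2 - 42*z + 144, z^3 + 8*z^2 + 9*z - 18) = z + 6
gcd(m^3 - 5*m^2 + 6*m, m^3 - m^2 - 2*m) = m^2 - 2*m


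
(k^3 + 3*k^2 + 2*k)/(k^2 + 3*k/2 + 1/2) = 2*k*(k + 2)/(2*k + 1)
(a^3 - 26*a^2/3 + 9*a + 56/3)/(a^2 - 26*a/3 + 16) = (a^2 - 6*a - 7)/(a - 6)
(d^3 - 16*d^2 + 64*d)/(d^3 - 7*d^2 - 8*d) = (d - 8)/(d + 1)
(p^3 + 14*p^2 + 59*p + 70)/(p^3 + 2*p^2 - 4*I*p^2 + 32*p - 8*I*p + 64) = (p^2 + 12*p + 35)/(p^2 - 4*I*p + 32)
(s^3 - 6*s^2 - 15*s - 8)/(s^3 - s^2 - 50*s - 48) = (s + 1)/(s + 6)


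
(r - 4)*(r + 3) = r^2 - r - 12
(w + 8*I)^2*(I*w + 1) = I*w^3 - 15*w^2 - 48*I*w - 64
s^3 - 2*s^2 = s^2*(s - 2)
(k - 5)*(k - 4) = k^2 - 9*k + 20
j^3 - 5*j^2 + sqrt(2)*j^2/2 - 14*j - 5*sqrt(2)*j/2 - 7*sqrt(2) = (j - 7)*(j + 2)*(j + sqrt(2)/2)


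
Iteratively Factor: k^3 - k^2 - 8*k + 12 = (k - 2)*(k^2 + k - 6) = (k - 2)*(k + 3)*(k - 2)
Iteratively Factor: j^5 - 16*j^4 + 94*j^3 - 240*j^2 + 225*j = (j - 5)*(j^4 - 11*j^3 + 39*j^2 - 45*j) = (j - 5)*(j - 3)*(j^3 - 8*j^2 + 15*j) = (j - 5)*(j - 3)^2*(j^2 - 5*j) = j*(j - 5)*(j - 3)^2*(j - 5)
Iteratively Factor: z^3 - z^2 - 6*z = (z + 2)*(z^2 - 3*z) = z*(z + 2)*(z - 3)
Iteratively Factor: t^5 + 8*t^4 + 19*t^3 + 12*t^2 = (t + 3)*(t^4 + 5*t^3 + 4*t^2) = t*(t + 3)*(t^3 + 5*t^2 + 4*t) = t^2*(t + 3)*(t^2 + 5*t + 4) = t^2*(t + 3)*(t + 4)*(t + 1)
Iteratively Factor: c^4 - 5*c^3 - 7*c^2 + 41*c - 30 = (c - 2)*(c^3 - 3*c^2 - 13*c + 15) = (c - 2)*(c - 1)*(c^2 - 2*c - 15) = (c - 5)*(c - 2)*(c - 1)*(c + 3)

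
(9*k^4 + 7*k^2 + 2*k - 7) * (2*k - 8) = 18*k^5 - 72*k^4 + 14*k^3 - 52*k^2 - 30*k + 56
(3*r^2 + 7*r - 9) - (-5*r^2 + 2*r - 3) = 8*r^2 + 5*r - 6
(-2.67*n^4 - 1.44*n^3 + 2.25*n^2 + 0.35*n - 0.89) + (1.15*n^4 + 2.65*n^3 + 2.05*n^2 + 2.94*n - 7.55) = -1.52*n^4 + 1.21*n^3 + 4.3*n^2 + 3.29*n - 8.44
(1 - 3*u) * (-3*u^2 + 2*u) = 9*u^3 - 9*u^2 + 2*u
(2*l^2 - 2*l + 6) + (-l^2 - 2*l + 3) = l^2 - 4*l + 9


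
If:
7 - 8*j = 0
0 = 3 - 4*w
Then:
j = 7/8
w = 3/4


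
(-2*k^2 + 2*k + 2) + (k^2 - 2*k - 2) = -k^2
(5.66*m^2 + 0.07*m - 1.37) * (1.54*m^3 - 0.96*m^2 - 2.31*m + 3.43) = 8.7164*m^5 - 5.3258*m^4 - 15.2516*m^3 + 20.5673*m^2 + 3.4048*m - 4.6991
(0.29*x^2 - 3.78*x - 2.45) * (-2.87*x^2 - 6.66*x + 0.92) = -0.8323*x^4 + 8.9172*x^3 + 32.4731*x^2 + 12.8394*x - 2.254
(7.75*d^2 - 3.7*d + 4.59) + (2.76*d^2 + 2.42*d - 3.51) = 10.51*d^2 - 1.28*d + 1.08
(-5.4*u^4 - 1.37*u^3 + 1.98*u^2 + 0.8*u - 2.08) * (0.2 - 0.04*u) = 0.216*u^5 - 1.0252*u^4 - 0.3532*u^3 + 0.364*u^2 + 0.2432*u - 0.416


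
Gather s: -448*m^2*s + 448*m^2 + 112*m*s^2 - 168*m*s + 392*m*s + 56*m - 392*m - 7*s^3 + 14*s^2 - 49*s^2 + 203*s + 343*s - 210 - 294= 448*m^2 - 336*m - 7*s^3 + s^2*(112*m - 35) + s*(-448*m^2 + 224*m + 546) - 504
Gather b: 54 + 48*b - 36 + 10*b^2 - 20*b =10*b^2 + 28*b + 18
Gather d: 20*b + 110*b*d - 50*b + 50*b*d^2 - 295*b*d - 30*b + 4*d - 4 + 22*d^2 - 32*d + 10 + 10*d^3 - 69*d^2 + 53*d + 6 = -60*b + 10*d^3 + d^2*(50*b - 47) + d*(25 - 185*b) + 12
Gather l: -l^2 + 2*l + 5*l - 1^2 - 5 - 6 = -l^2 + 7*l - 12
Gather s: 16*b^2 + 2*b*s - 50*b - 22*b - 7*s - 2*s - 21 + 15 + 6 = 16*b^2 - 72*b + s*(2*b - 9)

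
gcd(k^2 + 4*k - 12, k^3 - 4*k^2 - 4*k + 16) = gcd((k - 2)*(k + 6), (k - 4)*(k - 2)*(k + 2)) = k - 2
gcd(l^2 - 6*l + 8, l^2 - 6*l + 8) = l^2 - 6*l + 8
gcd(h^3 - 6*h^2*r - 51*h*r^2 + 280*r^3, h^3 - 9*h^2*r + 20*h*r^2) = -h + 5*r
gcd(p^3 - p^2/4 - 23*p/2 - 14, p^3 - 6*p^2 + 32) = p^2 - 2*p - 8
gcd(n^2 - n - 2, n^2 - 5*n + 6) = n - 2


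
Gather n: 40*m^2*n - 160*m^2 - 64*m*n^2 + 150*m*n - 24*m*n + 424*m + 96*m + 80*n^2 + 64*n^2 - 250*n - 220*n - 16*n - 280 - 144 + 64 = -160*m^2 + 520*m + n^2*(144 - 64*m) + n*(40*m^2 + 126*m - 486) - 360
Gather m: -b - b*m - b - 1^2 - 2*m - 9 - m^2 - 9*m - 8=-2*b - m^2 + m*(-b - 11) - 18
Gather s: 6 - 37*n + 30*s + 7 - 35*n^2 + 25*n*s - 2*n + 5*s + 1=-35*n^2 - 39*n + s*(25*n + 35) + 14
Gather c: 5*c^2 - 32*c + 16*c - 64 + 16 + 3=5*c^2 - 16*c - 45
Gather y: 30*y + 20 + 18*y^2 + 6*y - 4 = 18*y^2 + 36*y + 16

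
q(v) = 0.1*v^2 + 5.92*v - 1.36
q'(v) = 0.2*v + 5.92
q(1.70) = 8.99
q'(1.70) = 6.26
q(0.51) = 1.69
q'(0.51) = 6.02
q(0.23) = 0.01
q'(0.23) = 5.97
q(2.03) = 11.07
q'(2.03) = 6.33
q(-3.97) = -23.29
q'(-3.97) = 5.13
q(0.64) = 2.47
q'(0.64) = 6.05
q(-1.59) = -10.52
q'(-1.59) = 5.60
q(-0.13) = -2.13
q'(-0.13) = 5.89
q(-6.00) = -33.28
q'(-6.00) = 4.72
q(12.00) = 84.08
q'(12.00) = 8.32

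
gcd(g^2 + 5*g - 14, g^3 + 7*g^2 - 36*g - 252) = g + 7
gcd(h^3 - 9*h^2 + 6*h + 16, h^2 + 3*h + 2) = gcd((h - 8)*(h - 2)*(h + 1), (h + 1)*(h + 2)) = h + 1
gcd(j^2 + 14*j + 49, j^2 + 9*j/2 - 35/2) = j + 7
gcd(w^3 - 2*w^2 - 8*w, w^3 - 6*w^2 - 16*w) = w^2 + 2*w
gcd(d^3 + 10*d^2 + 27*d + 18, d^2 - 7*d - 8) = d + 1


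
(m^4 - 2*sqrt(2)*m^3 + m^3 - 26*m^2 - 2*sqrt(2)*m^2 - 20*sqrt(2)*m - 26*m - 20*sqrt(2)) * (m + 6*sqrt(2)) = m^5 + m^4 + 4*sqrt(2)*m^4 - 50*m^3 + 4*sqrt(2)*m^3 - 176*sqrt(2)*m^2 - 50*m^2 - 176*sqrt(2)*m - 240*m - 240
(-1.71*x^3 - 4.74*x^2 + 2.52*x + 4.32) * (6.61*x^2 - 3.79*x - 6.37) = -11.3031*x^5 - 24.8505*x^4 + 45.5145*x^3 + 49.1982*x^2 - 32.4252*x - 27.5184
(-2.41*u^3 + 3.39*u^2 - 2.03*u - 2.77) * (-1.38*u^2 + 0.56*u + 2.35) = 3.3258*u^5 - 6.0278*u^4 - 0.963700000000001*u^3 + 10.6523*u^2 - 6.3217*u - 6.5095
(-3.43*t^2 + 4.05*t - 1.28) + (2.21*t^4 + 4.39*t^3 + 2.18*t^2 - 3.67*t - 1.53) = 2.21*t^4 + 4.39*t^3 - 1.25*t^2 + 0.38*t - 2.81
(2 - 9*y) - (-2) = 4 - 9*y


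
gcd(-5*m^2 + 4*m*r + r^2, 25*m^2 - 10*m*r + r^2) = 1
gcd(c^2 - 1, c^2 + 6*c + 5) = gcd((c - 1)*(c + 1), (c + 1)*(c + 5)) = c + 1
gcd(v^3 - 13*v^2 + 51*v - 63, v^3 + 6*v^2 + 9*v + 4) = 1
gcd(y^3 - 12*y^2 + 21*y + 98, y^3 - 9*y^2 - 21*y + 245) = y^2 - 14*y + 49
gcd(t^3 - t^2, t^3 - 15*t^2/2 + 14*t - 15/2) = t - 1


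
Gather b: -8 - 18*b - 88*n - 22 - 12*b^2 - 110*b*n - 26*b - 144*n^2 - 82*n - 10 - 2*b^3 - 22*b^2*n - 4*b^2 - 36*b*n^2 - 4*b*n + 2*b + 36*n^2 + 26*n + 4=-2*b^3 + b^2*(-22*n - 16) + b*(-36*n^2 - 114*n - 42) - 108*n^2 - 144*n - 36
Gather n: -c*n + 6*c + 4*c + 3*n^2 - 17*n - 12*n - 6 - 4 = 10*c + 3*n^2 + n*(-c - 29) - 10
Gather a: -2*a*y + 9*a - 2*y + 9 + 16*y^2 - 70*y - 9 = a*(9 - 2*y) + 16*y^2 - 72*y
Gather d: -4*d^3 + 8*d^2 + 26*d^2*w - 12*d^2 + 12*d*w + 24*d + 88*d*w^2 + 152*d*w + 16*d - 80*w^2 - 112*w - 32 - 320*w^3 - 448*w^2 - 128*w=-4*d^3 + d^2*(26*w - 4) + d*(88*w^2 + 164*w + 40) - 320*w^3 - 528*w^2 - 240*w - 32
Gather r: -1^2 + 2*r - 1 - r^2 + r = -r^2 + 3*r - 2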